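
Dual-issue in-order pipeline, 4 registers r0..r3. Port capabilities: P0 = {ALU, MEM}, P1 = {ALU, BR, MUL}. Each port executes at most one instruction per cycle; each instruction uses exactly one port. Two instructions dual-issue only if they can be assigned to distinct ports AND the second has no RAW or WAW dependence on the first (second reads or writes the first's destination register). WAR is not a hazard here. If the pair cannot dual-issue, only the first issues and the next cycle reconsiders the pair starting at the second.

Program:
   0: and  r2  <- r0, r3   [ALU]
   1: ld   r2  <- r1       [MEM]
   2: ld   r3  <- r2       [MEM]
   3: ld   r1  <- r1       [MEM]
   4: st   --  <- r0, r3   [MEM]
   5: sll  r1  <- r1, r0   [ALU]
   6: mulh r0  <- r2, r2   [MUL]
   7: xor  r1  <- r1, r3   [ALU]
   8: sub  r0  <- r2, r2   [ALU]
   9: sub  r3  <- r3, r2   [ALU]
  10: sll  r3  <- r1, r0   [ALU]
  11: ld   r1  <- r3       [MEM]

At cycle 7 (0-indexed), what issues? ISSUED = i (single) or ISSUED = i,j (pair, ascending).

[0] i0  and.ALU  -- WAW r2
[1] i1  ld.MEM  -- no-port MEM/MEM
[2] i2  ld.MEM  -- no-port MEM/MEM
[3] i3  ld.MEM  -- no-port MEM/MEM
[4] i4+i5  st.MEM+sll.ALU  -- dual
[5] i6+i7  mulh.MUL+xor.ALU  -- dual
[6] i8+i9  sub.ALU+sub.ALU  -- dual
[7] i10  sll.ALU  -- RAW r3
[8] i11  ld.MEM  -- tail

ISSUED = 10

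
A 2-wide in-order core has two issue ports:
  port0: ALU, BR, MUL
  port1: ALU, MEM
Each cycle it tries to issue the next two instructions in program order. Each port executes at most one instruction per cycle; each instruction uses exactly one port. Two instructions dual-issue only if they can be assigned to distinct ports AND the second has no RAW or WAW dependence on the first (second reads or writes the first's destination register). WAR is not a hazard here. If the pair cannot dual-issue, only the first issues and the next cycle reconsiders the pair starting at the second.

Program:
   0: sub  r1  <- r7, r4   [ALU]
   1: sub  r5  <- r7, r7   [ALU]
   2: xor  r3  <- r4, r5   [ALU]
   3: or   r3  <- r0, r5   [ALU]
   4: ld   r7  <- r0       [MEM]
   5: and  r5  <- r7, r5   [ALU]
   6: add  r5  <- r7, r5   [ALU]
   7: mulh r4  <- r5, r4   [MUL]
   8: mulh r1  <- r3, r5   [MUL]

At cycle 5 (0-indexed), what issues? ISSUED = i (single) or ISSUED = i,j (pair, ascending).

c0: i0+i1 sub.ALU/sub.ALU  2-wide
c1: i2 xor.ALU  WAW r3
c2: i3+i4 or.ALU/ld.MEM  2-wide
c3: i5 and.ALU  RAW+WAW r5
c4: i6 add.ALU  RAW r5
c5: i7 mulh.MUL  no-port MUL/MUL
c6: i8 mulh.MUL  tail

ISSUED = 7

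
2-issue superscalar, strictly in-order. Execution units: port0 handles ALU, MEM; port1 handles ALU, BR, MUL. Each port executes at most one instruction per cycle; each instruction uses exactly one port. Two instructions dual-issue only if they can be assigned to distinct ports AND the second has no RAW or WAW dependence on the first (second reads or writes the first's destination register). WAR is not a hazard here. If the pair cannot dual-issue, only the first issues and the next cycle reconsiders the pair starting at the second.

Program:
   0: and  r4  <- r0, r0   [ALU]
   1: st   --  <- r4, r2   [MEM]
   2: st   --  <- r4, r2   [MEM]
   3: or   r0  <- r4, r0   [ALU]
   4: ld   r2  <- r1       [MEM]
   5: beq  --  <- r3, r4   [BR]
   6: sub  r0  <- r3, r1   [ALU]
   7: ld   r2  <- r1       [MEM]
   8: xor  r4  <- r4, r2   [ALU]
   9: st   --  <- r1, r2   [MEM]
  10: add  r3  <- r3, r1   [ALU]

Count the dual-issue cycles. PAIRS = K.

t=0 i0:and.ALU ; RAW r4
t=1 i1:st.MEM ; no-port MEM/MEM
t=2 i2/i3:st.MEM+or.ALU ; dual
t=3 i4/i5:ld.MEM+beq.BR ; dual
t=4 i6/i7:sub.ALU+ld.MEM ; dual
t=5 i8/i9:xor.ALU+st.MEM ; dual
t=6 i10:add.ALU ; tail

PAIRS = 4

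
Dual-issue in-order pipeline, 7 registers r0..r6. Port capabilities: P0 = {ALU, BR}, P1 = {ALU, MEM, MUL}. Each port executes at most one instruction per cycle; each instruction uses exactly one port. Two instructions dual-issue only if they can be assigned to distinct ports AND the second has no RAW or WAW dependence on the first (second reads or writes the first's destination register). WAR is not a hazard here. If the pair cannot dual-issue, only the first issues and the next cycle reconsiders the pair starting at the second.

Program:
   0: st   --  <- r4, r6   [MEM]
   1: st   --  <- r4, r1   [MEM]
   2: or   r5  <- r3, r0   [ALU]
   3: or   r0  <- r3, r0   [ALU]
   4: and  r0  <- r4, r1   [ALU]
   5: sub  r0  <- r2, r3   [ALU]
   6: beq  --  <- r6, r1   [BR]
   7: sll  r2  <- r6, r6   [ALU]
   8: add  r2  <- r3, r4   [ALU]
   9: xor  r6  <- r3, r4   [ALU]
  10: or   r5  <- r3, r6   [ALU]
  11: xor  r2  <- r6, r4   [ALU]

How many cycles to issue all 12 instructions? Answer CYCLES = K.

t=0 i0:st.MEM ; no-port MEM/MEM
t=1 i1,i2:st.MEM or.ALU ; pair
t=2 i3:or.ALU ; WAW r0
t=3 i4:and.ALU ; WAW r0
t=4 i5,i6:sub.ALU beq.BR ; pair
t=5 i7:sll.ALU ; WAW r2
t=6 i8,i9:add.ALU xor.ALU ; pair
t=7 i10,i11:or.ALU xor.ALU ; pair

CYCLES = 8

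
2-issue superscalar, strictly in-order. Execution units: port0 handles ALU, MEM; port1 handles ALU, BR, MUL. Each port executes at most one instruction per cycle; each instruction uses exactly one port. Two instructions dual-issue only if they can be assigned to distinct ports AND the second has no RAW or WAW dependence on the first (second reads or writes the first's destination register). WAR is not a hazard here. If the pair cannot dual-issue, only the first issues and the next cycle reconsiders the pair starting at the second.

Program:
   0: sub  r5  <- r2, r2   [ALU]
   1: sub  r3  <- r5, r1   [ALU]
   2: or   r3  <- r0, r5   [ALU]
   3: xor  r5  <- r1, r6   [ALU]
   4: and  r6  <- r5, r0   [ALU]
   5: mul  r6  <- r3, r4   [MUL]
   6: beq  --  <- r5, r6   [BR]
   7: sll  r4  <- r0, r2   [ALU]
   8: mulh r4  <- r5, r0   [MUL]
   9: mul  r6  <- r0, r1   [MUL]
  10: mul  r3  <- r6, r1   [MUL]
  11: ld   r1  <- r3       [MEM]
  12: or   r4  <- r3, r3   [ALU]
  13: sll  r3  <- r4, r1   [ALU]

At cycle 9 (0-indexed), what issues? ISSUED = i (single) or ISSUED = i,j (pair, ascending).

[0] i0  sub  -- RAW r5
[1] i1  sub  -- WAW r3
[2] i2/i3  or;xor  -- dual
[3] i4  and  -- WAW r6
[4] i5  mul  -- no-port MUL/BR
[5] i6/i7  beq;sll  -- dual
[6] i8  mulh  -- no-port MUL/MUL
[7] i9  mul  -- no-port MUL/MUL
[8] i10  mul  -- RAW r3
[9] i11/i12  ld;or  -- dual
[10] i13  sll  -- tail

ISSUED = 11,12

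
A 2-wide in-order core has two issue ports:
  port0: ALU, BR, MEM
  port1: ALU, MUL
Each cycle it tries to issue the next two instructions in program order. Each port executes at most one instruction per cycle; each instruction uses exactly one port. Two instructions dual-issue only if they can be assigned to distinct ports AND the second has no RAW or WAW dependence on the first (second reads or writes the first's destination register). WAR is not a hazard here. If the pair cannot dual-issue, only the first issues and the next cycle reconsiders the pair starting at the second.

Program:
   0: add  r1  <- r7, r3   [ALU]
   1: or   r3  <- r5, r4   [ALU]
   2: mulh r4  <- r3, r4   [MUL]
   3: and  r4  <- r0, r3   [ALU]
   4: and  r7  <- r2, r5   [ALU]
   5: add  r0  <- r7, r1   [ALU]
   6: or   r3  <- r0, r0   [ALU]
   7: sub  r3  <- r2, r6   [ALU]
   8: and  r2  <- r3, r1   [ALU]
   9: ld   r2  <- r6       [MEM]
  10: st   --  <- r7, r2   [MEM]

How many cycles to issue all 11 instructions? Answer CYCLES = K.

CYCLES = 9

c0: i0,i1 add;or  2-wide
c1: i2 mulh  WAW r4
c2: i3,i4 and;and  2-wide
c3: i5 add  RAW r0
c4: i6 or  WAW r3
c5: i7 sub  RAW r3
c6: i8 and  WAW r2
c7: i9 ld  no-port MEM/MEM
c8: i10 st  tail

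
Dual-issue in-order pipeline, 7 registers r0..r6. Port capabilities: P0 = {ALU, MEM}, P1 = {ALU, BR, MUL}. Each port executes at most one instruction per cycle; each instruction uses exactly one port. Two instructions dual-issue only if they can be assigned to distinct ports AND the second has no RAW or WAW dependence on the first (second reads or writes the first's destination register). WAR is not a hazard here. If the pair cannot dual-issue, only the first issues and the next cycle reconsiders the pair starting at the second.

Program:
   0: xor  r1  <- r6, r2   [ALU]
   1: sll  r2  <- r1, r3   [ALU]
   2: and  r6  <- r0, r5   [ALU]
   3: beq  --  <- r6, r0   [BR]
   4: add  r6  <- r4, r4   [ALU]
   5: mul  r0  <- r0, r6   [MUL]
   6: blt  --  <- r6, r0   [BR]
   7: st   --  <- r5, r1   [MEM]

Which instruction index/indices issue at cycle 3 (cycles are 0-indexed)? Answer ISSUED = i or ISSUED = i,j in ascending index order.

ISSUED = 5

0. xor @i0  | RAW r1
1. sll+and @i1+i2  | dual
2. beq+add @i3+i4  | dual
3. mul @i5  | no-port MUL/BR
4. blt+st @i6+i7  | dual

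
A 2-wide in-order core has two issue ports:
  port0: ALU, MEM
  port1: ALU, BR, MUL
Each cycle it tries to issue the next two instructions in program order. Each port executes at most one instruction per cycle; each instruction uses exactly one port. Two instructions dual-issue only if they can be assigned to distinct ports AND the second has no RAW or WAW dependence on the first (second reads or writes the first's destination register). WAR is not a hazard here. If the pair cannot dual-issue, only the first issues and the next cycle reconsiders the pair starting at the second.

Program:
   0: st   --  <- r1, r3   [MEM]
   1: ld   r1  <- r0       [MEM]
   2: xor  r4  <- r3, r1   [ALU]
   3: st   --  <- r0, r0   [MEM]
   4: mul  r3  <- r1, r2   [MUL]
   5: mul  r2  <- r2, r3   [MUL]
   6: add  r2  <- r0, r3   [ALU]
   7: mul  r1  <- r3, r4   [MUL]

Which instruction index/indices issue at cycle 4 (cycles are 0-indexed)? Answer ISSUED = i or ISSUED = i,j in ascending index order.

0. st @i0  | no-port MEM/MEM
1. ld @i1  | RAW r1
2. xor/st @i2&i3  | dual
3. mul @i4  | no-port MUL/MUL
4. mul @i5  | WAW r2
5. add/mul @i6&i7  | dual

ISSUED = 5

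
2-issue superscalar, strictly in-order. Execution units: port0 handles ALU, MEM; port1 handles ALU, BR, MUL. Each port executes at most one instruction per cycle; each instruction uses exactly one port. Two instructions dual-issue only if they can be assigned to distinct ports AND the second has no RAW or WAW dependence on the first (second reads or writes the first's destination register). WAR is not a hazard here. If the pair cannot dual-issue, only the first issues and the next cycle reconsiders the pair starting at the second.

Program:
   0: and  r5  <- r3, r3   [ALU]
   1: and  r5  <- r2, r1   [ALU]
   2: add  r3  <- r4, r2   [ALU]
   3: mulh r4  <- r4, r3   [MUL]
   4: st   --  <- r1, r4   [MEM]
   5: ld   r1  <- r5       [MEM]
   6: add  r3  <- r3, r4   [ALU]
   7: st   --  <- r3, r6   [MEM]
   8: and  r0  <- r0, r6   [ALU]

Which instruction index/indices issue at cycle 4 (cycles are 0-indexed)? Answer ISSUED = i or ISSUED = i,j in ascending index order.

ISSUED = 5,6

t=0 i0:and ; WAW r5
t=1 i1,i2:and add ; pair
t=2 i3:mulh ; RAW r4
t=3 i4:st ; no-port MEM/MEM
t=4 i5,i6:ld add ; pair
t=5 i7,i8:st and ; pair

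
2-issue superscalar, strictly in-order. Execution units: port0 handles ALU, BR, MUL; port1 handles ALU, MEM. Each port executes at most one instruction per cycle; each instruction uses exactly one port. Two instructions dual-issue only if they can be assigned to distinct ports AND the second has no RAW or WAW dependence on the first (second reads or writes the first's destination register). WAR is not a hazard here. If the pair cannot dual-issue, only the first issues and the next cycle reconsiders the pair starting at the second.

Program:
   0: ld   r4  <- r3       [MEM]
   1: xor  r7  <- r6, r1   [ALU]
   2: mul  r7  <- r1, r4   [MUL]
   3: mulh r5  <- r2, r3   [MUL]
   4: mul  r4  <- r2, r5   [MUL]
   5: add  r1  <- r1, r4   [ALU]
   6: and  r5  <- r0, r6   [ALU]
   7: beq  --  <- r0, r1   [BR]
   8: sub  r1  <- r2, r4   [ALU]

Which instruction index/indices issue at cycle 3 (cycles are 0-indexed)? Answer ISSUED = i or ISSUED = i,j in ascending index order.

  cy0 -> i0/i1 (ld/xor) dual
  cy1 -> i2 (mul) no-port MUL/MUL
  cy2 -> i3 (mulh) no-port MUL/MUL
  cy3 -> i4 (mul) RAW r4
  cy4 -> i5/i6 (add/and) dual
  cy5 -> i7/i8 (beq/sub) dual

ISSUED = 4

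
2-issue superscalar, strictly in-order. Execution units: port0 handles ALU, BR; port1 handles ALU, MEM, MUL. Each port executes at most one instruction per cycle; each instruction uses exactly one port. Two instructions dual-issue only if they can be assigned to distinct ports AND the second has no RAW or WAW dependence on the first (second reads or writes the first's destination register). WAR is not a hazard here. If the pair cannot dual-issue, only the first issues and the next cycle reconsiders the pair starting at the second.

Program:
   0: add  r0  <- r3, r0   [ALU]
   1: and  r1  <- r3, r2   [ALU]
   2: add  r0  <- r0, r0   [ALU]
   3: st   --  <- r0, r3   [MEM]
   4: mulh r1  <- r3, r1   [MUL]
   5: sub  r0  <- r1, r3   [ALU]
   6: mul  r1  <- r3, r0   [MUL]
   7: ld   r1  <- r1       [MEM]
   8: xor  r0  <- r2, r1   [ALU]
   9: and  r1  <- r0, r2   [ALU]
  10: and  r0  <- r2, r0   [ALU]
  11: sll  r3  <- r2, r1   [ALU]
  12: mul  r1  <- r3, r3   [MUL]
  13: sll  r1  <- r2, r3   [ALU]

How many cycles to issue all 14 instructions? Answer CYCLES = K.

t=0 i0+i1:add+and ; 2-wide
t=1 i2:add ; RAW r0
t=2 i3:st ; no-port MEM/MUL
t=3 i4:mulh ; RAW r1
t=4 i5:sub ; RAW r0
t=5 i6:mul ; no-port MUL/MEM
t=6 i7:ld ; RAW r1
t=7 i8:xor ; RAW r0
t=8 i9+i10:and+and ; 2-wide
t=9 i11:sll ; RAW r3
t=10 i12:mul ; WAW r1
t=11 i13:sll ; tail

CYCLES = 12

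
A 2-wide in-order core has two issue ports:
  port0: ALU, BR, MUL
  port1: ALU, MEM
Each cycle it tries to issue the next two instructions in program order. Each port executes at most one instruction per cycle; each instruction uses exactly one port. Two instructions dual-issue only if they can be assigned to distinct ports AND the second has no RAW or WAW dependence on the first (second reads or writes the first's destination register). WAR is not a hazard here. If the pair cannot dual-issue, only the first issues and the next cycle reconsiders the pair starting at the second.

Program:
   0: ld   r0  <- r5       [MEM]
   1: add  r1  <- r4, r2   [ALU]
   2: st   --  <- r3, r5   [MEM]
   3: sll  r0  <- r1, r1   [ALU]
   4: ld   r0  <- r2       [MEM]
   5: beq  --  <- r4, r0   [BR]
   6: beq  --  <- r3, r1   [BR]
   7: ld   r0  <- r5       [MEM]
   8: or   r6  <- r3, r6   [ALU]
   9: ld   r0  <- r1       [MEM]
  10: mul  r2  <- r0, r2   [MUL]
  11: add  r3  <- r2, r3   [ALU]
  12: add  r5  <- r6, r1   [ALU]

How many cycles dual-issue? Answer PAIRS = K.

c0: i0,i1 ld.MEM add.ALU  pair
c1: i2,i3 st.MEM sll.ALU  pair
c2: i4 ld.MEM  RAW r0
c3: i5 beq.BR  no-port BR/BR
c4: i6,i7 beq.BR ld.MEM  pair
c5: i8,i9 or.ALU ld.MEM  pair
c6: i10 mul.MUL  RAW r2
c7: i11,i12 add.ALU add.ALU  pair

PAIRS = 5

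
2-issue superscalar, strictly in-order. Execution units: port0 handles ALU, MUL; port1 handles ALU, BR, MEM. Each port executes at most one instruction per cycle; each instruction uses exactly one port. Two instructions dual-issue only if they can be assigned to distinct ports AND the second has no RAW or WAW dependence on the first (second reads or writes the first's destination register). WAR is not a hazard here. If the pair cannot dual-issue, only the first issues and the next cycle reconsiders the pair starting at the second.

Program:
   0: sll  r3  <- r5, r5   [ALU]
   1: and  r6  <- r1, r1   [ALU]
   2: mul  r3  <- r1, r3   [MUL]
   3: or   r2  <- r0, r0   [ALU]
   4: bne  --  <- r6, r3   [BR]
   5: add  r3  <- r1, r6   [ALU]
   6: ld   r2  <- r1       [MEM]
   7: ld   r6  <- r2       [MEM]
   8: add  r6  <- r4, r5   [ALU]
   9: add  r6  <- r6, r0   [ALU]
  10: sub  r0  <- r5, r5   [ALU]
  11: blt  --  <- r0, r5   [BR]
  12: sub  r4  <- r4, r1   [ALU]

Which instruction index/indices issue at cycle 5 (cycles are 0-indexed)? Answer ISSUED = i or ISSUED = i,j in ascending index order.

#0 head=0: sll and i0+i1 2-wide
#1 head=2: mul or i2+i3 2-wide
#2 head=4: bne add i4+i5 2-wide
#3 head=6: ld i6 no-port MEM/MEM
#4 head=7: ld i7 WAW r6
#5 head=8: add i8 RAW+WAW r6
#6 head=9: add sub i9+i10 2-wide
#7 head=11: blt sub i11+i12 2-wide

ISSUED = 8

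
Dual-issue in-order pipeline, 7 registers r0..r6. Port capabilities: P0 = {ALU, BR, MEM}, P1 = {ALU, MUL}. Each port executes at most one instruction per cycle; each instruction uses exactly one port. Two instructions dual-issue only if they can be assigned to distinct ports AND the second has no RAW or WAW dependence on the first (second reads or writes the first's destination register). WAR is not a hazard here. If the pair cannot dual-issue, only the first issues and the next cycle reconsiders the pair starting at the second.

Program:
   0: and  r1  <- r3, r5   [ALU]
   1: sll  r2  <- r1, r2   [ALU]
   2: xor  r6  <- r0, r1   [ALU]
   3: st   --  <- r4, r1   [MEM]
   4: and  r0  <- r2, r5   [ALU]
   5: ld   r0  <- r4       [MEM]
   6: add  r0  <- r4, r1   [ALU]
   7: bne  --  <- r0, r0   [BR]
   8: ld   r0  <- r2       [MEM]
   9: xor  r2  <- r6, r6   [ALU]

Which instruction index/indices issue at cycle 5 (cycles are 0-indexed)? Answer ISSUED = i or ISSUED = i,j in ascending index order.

ISSUED = 7

#0 head=0: and i0 RAW r1
#1 head=1: sll;xor i1/i2 2-wide
#2 head=3: st;and i3/i4 2-wide
#3 head=5: ld i5 WAW r0
#4 head=6: add i6 RAW r0
#5 head=7: bne i7 no-port BR/MEM
#6 head=8: ld;xor i8/i9 2-wide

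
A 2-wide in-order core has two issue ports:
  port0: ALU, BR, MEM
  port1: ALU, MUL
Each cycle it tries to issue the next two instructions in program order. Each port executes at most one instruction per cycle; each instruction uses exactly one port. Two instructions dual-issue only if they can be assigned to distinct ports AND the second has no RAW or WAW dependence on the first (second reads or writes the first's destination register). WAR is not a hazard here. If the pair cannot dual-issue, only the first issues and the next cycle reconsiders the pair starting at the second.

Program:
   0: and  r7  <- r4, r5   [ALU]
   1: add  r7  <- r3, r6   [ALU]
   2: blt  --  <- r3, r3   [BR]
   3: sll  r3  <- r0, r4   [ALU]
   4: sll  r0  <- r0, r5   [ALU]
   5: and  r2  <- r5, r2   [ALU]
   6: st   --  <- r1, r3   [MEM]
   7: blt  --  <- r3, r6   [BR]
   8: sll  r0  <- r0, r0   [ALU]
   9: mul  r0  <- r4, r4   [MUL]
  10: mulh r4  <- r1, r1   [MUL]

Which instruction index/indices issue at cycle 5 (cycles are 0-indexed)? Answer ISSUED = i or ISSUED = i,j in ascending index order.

#0 head=0: and i0 WAW r7
#1 head=1: add;blt i1+i2 dual
#2 head=3: sll;sll i3+i4 dual
#3 head=5: and;st i5+i6 dual
#4 head=7: blt;sll i7+i8 dual
#5 head=9: mul i9 no-port MUL/MUL
#6 head=10: mulh i10 tail

ISSUED = 9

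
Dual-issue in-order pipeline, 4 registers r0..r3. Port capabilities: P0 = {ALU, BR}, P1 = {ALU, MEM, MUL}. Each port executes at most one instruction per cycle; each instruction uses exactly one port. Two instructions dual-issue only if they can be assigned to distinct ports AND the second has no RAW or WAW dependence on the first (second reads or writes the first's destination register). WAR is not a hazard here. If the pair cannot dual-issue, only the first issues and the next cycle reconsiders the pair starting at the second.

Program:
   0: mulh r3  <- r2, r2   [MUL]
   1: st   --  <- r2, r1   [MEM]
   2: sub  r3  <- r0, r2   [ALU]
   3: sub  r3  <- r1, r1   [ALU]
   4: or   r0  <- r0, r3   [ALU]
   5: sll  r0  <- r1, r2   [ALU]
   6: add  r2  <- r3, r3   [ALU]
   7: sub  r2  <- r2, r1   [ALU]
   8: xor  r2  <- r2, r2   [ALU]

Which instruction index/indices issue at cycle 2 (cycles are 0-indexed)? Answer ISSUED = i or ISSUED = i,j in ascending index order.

  cy0 -> i0 (mulh) no-port MUL/MEM
  cy1 -> i1+i2 (st;sub) 2-wide
  cy2 -> i3 (sub) RAW r3
  cy3 -> i4 (or) WAW r0
  cy4 -> i5+i6 (sll;add) 2-wide
  cy5 -> i7 (sub) RAW+WAW r2
  cy6 -> i8 (xor) tail

ISSUED = 3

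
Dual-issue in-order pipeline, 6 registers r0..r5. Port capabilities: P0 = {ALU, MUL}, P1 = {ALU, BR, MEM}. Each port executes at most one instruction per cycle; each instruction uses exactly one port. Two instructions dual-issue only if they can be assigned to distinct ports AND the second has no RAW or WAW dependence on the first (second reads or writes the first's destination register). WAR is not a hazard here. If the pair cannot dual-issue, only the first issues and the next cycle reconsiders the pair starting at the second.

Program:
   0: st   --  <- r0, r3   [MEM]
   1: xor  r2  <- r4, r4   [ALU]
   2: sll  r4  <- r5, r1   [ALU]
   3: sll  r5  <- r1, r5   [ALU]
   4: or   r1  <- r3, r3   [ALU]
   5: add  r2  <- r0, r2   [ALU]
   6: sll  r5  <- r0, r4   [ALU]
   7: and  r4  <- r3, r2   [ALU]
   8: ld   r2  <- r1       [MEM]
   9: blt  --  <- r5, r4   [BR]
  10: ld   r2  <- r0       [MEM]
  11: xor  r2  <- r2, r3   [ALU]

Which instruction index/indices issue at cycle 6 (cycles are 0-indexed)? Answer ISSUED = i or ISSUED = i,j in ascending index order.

ISSUED = 10

  cy0 -> i0&i1 (st;xor) 2-wide
  cy1 -> i2&i3 (sll;sll) 2-wide
  cy2 -> i4&i5 (or;add) 2-wide
  cy3 -> i6&i7 (sll;and) 2-wide
  cy4 -> i8 (ld) no-port MEM/BR
  cy5 -> i9 (blt) no-port BR/MEM
  cy6 -> i10 (ld) RAW+WAW r2
  cy7 -> i11 (xor) tail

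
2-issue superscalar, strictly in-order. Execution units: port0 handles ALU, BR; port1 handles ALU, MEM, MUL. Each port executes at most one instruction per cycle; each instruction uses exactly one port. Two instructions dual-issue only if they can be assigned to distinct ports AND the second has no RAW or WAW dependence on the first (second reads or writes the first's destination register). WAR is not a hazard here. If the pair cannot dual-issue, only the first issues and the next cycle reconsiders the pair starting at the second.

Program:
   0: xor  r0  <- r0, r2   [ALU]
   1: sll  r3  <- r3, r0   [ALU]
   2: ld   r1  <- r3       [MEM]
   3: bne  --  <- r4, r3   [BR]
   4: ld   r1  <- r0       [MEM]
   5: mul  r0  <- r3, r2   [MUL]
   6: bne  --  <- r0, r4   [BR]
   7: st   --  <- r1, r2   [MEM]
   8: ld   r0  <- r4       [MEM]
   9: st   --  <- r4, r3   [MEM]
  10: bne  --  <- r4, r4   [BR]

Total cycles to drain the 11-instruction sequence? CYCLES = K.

0. xor @i0  | RAW r0
1. sll @i1  | RAW r3
2. ld bne @i2/i3  | 2-wide
3. ld @i4  | no-port MEM/MUL
4. mul @i5  | RAW r0
5. bne st @i6/i7  | 2-wide
6. ld @i8  | no-port MEM/MEM
7. st bne @i9/i10  | 2-wide

CYCLES = 8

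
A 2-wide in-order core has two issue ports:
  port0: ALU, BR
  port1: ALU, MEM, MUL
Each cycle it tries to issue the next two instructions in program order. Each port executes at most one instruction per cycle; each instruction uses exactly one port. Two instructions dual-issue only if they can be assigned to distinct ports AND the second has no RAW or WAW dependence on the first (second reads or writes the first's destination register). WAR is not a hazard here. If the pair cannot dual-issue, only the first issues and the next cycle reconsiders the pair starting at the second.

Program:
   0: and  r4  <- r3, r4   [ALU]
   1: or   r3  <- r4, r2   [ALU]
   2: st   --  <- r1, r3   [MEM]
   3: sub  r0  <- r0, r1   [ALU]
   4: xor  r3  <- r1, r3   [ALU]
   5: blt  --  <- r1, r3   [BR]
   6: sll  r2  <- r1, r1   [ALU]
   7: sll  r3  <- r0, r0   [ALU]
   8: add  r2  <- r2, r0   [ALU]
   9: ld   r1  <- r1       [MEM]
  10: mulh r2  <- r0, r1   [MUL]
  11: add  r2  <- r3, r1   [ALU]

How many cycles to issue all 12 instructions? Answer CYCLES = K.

  cy0 -> i0 (and) RAW r4
  cy1 -> i1 (or) RAW r3
  cy2 -> i2/i3 (st/sub) 2-wide
  cy3 -> i4 (xor) RAW r3
  cy4 -> i5/i6 (blt/sll) 2-wide
  cy5 -> i7/i8 (sll/add) 2-wide
  cy6 -> i9 (ld) no-port MEM/MUL
  cy7 -> i10 (mulh) WAW r2
  cy8 -> i11 (add) tail

CYCLES = 9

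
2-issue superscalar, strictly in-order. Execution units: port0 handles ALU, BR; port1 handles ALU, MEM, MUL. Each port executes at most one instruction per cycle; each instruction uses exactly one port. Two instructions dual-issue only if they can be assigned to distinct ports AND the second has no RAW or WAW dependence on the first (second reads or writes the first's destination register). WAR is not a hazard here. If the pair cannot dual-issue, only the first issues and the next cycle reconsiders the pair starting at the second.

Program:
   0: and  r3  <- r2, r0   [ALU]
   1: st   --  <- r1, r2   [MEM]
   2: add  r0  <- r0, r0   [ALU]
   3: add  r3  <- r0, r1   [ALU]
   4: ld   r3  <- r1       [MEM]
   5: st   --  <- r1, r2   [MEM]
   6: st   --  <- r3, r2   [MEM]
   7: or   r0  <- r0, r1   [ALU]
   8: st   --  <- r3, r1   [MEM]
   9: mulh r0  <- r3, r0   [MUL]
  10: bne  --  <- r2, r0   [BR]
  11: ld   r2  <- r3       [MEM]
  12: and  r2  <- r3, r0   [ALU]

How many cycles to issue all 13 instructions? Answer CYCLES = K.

CYCLES = 10

#0 head=0: and.ALU;st.MEM i0+i1 2-wide
#1 head=2: add.ALU i2 RAW r0
#2 head=3: add.ALU i3 WAW r3
#3 head=4: ld.MEM i4 no-port MEM/MEM
#4 head=5: st.MEM i5 no-port MEM/MEM
#5 head=6: st.MEM;or.ALU i6+i7 2-wide
#6 head=8: st.MEM i8 no-port MEM/MUL
#7 head=9: mulh.MUL i9 RAW r0
#8 head=10: bne.BR;ld.MEM i10+i11 2-wide
#9 head=12: and.ALU i12 tail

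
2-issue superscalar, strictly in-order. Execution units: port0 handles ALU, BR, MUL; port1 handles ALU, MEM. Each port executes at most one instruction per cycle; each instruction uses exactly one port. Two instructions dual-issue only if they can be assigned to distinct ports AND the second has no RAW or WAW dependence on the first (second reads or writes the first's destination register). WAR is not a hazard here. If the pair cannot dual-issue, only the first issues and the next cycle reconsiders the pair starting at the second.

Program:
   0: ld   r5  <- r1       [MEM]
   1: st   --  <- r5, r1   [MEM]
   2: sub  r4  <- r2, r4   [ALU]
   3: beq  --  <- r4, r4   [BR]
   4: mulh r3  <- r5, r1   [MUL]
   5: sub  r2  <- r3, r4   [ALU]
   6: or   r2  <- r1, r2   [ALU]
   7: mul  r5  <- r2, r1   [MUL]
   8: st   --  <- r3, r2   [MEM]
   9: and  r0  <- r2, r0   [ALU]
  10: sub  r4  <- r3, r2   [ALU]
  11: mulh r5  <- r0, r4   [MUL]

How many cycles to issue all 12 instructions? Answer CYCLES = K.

  cy0 -> i0 (ld.MEM) no-port MEM/MEM
  cy1 -> i1+i2 (st.MEM+sub.ALU) 2-wide
  cy2 -> i3 (beq.BR) no-port BR/MUL
  cy3 -> i4 (mulh.MUL) RAW r3
  cy4 -> i5 (sub.ALU) RAW+WAW r2
  cy5 -> i6 (or.ALU) RAW r2
  cy6 -> i7+i8 (mul.MUL+st.MEM) 2-wide
  cy7 -> i9+i10 (and.ALU+sub.ALU) 2-wide
  cy8 -> i11 (mulh.MUL) tail

CYCLES = 9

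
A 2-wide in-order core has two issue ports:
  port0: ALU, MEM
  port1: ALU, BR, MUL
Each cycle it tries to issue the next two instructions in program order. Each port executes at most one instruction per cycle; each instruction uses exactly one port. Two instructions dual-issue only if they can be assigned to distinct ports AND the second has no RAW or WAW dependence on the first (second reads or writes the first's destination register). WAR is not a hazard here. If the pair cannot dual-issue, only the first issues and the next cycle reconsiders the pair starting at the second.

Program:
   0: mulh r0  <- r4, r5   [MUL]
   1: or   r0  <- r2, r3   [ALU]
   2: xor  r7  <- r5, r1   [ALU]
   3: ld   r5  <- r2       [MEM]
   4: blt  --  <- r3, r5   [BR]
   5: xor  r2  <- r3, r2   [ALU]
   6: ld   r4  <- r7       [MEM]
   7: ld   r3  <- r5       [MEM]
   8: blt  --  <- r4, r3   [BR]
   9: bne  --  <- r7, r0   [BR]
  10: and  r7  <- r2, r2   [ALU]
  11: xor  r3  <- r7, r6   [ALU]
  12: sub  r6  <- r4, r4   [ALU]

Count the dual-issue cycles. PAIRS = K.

  cy0 -> i0 (mulh) WAW r0
  cy1 -> i1,i2 (or;xor) pair
  cy2 -> i3 (ld) RAW r5
  cy3 -> i4,i5 (blt;xor) pair
  cy4 -> i6 (ld) no-port MEM/MEM
  cy5 -> i7 (ld) RAW r3
  cy6 -> i8 (blt) no-port BR/BR
  cy7 -> i9,i10 (bne;and) pair
  cy8 -> i11,i12 (xor;sub) pair

PAIRS = 4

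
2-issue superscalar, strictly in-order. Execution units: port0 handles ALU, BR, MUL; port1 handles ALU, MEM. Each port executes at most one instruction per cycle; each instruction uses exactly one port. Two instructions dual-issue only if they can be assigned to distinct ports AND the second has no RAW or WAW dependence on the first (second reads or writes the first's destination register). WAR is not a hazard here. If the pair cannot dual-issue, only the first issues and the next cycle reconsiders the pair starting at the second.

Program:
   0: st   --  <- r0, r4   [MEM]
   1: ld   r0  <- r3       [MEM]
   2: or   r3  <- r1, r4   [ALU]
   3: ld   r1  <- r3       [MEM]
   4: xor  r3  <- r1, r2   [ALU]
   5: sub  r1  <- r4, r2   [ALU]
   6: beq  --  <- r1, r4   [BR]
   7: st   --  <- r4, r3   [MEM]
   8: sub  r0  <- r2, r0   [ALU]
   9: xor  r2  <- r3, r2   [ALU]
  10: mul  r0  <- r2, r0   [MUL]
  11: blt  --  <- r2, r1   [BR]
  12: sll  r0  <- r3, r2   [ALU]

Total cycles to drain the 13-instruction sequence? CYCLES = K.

  cy0 -> i0 (st) no-port MEM/MEM
  cy1 -> i1,i2 (ld or) 2-wide
  cy2 -> i3 (ld) RAW r1
  cy3 -> i4,i5 (xor sub) 2-wide
  cy4 -> i6,i7 (beq st) 2-wide
  cy5 -> i8,i9 (sub xor) 2-wide
  cy6 -> i10 (mul) no-port MUL/BR
  cy7 -> i11,i12 (blt sll) 2-wide

CYCLES = 8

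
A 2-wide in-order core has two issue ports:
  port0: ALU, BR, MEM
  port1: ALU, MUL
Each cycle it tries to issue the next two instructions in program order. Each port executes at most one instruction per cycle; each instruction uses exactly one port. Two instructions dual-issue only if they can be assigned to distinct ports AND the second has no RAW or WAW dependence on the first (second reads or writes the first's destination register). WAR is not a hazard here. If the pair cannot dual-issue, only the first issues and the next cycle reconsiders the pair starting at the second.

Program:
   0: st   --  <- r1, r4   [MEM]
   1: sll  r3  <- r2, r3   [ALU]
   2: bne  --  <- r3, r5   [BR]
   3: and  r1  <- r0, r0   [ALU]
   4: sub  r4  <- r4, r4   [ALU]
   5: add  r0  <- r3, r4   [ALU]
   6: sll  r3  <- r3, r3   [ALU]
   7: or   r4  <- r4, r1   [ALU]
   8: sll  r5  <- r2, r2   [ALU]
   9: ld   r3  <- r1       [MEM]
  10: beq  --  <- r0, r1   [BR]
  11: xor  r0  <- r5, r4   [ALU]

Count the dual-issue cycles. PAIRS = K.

0. st+sll @i0/i1  | 2-wide
1. bne+and @i2/i3  | 2-wide
2. sub @i4  | RAW r4
3. add+sll @i5/i6  | 2-wide
4. or+sll @i7/i8  | 2-wide
5. ld @i9  | no-port MEM/BR
6. beq+xor @i10/i11  | 2-wide

PAIRS = 5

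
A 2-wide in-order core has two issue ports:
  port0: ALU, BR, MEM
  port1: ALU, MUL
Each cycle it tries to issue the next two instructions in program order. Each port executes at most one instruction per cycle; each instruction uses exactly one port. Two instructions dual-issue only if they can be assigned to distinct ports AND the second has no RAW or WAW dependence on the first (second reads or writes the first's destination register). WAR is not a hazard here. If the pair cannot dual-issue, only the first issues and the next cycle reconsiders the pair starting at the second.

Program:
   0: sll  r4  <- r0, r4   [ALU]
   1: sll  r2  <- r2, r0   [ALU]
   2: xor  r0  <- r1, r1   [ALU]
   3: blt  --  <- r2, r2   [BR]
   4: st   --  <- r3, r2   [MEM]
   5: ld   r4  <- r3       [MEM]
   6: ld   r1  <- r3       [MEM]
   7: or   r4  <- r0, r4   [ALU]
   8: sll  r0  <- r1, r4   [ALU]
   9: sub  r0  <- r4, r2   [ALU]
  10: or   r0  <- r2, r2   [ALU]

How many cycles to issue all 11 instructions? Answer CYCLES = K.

CYCLES = 8

c0: i0+i1 sll.ALU sll.ALU  pair
c1: i2+i3 xor.ALU blt.BR  pair
c2: i4 st.MEM  no-port MEM/MEM
c3: i5 ld.MEM  no-port MEM/MEM
c4: i6+i7 ld.MEM or.ALU  pair
c5: i8 sll.ALU  WAW r0
c6: i9 sub.ALU  WAW r0
c7: i10 or.ALU  tail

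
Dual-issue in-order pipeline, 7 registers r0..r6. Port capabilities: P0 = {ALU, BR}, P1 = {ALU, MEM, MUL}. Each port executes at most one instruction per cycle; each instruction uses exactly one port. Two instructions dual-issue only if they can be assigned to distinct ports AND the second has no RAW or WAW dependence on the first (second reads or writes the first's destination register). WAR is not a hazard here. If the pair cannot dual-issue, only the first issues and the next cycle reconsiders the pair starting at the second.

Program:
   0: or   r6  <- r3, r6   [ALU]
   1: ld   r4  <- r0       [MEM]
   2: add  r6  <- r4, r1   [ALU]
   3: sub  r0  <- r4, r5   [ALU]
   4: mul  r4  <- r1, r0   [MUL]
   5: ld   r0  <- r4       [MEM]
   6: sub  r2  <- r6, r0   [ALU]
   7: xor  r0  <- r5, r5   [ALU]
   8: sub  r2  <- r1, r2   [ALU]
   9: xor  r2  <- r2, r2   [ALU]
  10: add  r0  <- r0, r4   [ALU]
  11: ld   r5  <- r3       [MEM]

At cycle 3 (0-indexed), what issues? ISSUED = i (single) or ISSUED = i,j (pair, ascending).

ISSUED = 5

c0: i0&i1 or ld  2-wide
c1: i2&i3 add sub  2-wide
c2: i4 mul  no-port MUL/MEM
c3: i5 ld  RAW r0
c4: i6&i7 sub xor  2-wide
c5: i8 sub  RAW+WAW r2
c6: i9&i10 xor add  2-wide
c7: i11 ld  tail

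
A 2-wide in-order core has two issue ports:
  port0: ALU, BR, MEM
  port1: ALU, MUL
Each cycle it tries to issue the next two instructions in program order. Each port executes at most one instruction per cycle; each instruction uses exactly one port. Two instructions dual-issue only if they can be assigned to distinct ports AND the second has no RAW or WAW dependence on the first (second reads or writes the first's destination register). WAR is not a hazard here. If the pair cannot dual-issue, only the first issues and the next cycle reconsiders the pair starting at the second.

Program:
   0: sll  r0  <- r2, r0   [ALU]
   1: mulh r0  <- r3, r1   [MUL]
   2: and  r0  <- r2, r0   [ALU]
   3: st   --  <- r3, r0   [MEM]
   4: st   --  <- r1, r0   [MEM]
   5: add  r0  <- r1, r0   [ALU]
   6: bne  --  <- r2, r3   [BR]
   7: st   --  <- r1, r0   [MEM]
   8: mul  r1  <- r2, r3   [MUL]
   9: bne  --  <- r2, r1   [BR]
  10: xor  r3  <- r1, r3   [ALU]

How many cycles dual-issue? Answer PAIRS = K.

PAIRS = 3

0. sll.ALU @i0  | WAW r0
1. mulh.MUL @i1  | RAW+WAW r0
2. and.ALU @i2  | RAW r0
3. st.MEM @i3  | no-port MEM/MEM
4. st.MEM add.ALU @i4+i5  | pair
5. bne.BR @i6  | no-port BR/MEM
6. st.MEM mul.MUL @i7+i8  | pair
7. bne.BR xor.ALU @i9+i10  | pair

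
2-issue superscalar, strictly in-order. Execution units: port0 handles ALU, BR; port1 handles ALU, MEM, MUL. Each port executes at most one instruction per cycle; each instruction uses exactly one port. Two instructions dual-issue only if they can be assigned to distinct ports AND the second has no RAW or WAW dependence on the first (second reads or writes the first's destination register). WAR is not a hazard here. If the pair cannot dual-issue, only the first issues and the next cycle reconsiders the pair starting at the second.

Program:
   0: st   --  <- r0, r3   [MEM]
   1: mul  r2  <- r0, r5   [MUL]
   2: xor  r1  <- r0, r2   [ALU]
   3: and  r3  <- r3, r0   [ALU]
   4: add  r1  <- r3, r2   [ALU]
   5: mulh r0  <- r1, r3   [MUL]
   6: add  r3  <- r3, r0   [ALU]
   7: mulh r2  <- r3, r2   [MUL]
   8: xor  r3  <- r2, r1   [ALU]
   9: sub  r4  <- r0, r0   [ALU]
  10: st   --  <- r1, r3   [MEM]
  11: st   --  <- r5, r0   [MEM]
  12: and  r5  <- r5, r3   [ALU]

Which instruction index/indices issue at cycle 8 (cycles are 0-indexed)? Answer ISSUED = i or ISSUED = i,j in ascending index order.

ISSUED = 10

  cy0 -> i0 (st) no-port MEM/MUL
  cy1 -> i1 (mul) RAW r2
  cy2 -> i2,i3 (xor/and) pair
  cy3 -> i4 (add) RAW r1
  cy4 -> i5 (mulh) RAW r0
  cy5 -> i6 (add) RAW r3
  cy6 -> i7 (mulh) RAW r2
  cy7 -> i8,i9 (xor/sub) pair
  cy8 -> i10 (st) no-port MEM/MEM
  cy9 -> i11,i12 (st/and) pair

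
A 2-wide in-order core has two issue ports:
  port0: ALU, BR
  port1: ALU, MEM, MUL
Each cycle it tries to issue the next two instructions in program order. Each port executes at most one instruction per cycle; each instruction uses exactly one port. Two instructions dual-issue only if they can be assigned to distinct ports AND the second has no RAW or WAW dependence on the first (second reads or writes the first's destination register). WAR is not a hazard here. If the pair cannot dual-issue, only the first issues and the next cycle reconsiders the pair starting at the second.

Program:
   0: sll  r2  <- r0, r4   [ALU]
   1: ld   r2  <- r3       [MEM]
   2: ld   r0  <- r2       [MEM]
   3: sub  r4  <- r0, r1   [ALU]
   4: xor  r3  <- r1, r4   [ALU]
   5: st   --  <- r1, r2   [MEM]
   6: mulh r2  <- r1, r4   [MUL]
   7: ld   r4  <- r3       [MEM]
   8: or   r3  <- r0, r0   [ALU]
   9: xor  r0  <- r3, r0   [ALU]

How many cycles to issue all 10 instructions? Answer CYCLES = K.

CYCLES = 8

0. sll.ALU @i0  | WAW r2
1. ld.MEM @i1  | no-port MEM/MEM
2. ld.MEM @i2  | RAW r0
3. sub.ALU @i3  | RAW r4
4. xor.ALU/st.MEM @i4+i5  | 2-wide
5. mulh.MUL @i6  | no-port MUL/MEM
6. ld.MEM/or.ALU @i7+i8  | 2-wide
7. xor.ALU @i9  | tail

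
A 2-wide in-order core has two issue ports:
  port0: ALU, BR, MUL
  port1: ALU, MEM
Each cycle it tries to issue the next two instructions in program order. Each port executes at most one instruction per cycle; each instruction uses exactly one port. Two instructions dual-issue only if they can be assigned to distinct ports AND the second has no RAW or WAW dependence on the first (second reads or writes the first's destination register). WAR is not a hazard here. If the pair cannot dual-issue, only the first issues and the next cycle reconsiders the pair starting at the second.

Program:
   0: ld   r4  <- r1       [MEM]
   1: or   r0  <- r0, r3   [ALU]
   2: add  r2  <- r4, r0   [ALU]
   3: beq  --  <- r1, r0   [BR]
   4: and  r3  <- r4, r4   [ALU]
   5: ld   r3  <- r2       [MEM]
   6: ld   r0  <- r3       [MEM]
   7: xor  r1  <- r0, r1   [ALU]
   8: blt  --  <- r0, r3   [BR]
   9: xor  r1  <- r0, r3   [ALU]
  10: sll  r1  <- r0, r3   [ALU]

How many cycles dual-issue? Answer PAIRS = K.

t=0 i0&i1:ld/or ; pair
t=1 i2&i3:add/beq ; pair
t=2 i4:and ; WAW r3
t=3 i5:ld ; no-port MEM/MEM
t=4 i6:ld ; RAW r0
t=5 i7&i8:xor/blt ; pair
t=6 i9:xor ; WAW r1
t=7 i10:sll ; tail

PAIRS = 3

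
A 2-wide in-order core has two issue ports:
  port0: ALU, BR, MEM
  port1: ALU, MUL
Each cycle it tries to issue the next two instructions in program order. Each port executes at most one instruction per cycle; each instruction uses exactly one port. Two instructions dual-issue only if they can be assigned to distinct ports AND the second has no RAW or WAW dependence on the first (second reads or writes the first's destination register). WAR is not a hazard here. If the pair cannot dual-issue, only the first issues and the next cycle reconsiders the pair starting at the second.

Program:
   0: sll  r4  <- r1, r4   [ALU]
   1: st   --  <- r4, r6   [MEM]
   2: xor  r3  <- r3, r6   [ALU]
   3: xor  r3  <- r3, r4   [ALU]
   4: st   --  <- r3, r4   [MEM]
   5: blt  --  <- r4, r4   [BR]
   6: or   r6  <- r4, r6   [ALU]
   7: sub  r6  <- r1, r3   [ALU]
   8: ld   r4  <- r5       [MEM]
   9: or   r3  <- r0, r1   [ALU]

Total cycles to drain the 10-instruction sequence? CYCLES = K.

CYCLES = 7

[0] i0  sll.ALU  -- RAW r4
[1] i1/i2  st.MEM xor.ALU  -- pair
[2] i3  xor.ALU  -- RAW r3
[3] i4  st.MEM  -- no-port MEM/BR
[4] i5/i6  blt.BR or.ALU  -- pair
[5] i7/i8  sub.ALU ld.MEM  -- pair
[6] i9  or.ALU  -- tail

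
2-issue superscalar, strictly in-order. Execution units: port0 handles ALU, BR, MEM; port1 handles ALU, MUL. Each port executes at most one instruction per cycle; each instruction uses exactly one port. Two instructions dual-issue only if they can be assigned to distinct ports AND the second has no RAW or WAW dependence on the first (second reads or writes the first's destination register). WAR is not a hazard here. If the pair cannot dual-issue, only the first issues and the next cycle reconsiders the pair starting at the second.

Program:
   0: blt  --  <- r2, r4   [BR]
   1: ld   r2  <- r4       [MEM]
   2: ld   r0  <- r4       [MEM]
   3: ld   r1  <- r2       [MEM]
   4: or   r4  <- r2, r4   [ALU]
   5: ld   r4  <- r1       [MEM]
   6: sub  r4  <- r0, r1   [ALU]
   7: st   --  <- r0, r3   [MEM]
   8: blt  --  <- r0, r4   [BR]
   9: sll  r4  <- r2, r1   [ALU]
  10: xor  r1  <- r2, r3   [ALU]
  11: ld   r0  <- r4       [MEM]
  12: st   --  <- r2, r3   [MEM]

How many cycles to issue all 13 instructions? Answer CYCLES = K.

CYCLES = 9

  cy0 -> i0 (blt.BR) no-port BR/MEM
  cy1 -> i1 (ld.MEM) no-port MEM/MEM
  cy2 -> i2 (ld.MEM) no-port MEM/MEM
  cy3 -> i3/i4 (ld.MEM or.ALU) dual
  cy4 -> i5 (ld.MEM) WAW r4
  cy5 -> i6/i7 (sub.ALU st.MEM) dual
  cy6 -> i8/i9 (blt.BR sll.ALU) dual
  cy7 -> i10/i11 (xor.ALU ld.MEM) dual
  cy8 -> i12 (st.MEM) tail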